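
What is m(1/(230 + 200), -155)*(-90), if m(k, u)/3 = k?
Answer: -27/43 ≈ -0.62791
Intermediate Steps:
m(k, u) = 3*k
m(1/(230 + 200), -155)*(-90) = (3/(230 + 200))*(-90) = (3/430)*(-90) = -27/43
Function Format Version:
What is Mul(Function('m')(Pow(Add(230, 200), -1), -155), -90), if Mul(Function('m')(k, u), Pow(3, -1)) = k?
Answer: Rational(-27, 43) ≈ -0.62791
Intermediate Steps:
Function('m')(k, u) = Mul(3, k)
Mul(Function('m')(Pow(Add(230, 200), -1), -155), -90) = Mul(Mul(3, Pow(Add(230, 200), -1)), -90) = Mul(Mul(3, Pow(430, -1)), -90) = Mul(Mul(3, Rational(1, 430)), -90) = Mul(Rational(3, 430), -90) = Rational(-27, 43)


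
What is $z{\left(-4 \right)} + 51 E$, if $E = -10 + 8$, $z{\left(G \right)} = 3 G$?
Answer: $-114$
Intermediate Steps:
$E = -2$
$z{\left(-4 \right)} + 51 E = 3 \left(-4\right) + 51 \left(-2\right) = -12 - 102 = -114$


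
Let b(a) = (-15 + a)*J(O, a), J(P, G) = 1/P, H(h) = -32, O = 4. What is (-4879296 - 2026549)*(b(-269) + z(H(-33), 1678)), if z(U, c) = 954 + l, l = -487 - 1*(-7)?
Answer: -2783055535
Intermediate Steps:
l = -480 (l = -487 + 7 = -480)
J(P, G) = 1/P
b(a) = -15/4 + a/4 (b(a) = (-15 + a)/4 = (-15 + a)*(1/4) = -15/4 + a/4)
z(U, c) = 474 (z(U, c) = 954 - 480 = 474)
(-4879296 - 2026549)*(b(-269) + z(H(-33), 1678)) = (-4879296 - 2026549)*((-15/4 + (1/4)*(-269)) + 474) = -6905845*((-15/4 - 269/4) + 474) = -6905845*(-71 + 474) = -6905845*403 = -2783055535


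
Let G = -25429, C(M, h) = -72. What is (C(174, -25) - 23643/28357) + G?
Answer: -723155500/28357 ≈ -25502.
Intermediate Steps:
(C(174, -25) - 23643/28357) + G = (-72 - 23643/28357) - 25429 = -2065347/28357 - 25429 = -723155500/28357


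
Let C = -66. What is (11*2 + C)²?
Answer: 1936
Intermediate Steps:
(11*2 + C)² = (11*2 - 66)² = (22 - 66)² = (-44)² = 1936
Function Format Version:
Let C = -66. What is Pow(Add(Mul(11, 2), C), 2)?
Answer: 1936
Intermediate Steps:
Pow(Add(Mul(11, 2), C), 2) = Pow(Add(Mul(11, 2), -66), 2) = Pow(Add(22, -66), 2) = Pow(-44, 2) = 1936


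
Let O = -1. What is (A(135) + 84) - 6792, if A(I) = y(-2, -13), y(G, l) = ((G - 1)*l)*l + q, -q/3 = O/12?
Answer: -28859/4 ≈ -7214.8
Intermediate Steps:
q = ¼ (q = -(-3)/12 = -3*(-1/12) = ¼ ≈ 0.25000)
y(G, l) = ¼ + l²*(-1 + G) (y(G, l) = ((G - 1)*l)*l + ¼ = ((-1 + G)*l)*l + ¼ = (l*(-1 + G))*l + ¼ = l²*(-1 + G) + ¼ = ¼ + l²*(-1 + G))
A(I) = -2027/4 (A(I) = ¼ - 1*(-13)² - 2*(-13)² = ¼ - 1*169 - 2*169 = ¼ - 169 - 338 = -2027/4)
(A(135) + 84) - 6792 = (-2027/4 + 84) - 6792 = -1691/4 - 6792 = -28859/4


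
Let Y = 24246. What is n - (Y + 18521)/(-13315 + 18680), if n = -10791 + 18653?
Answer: 42136863/5365 ≈ 7854.0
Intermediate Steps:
n = 7862
n - (Y + 18521)/(-13315 + 18680) = 7862 - (24246 + 18521)/(-13315 + 18680) = 7862 - 42767/5365 = 42136863/5365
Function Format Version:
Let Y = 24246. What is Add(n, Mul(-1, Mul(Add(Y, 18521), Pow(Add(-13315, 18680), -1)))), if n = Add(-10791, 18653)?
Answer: Rational(42136863, 5365) ≈ 7854.0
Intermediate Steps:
n = 7862
Add(n, Mul(-1, Mul(Add(Y, 18521), Pow(Add(-13315, 18680), -1)))) = Add(7862, Mul(-1, Mul(Add(24246, 18521), Pow(Add(-13315, 18680), -1)))) = Add(7862, Mul(-1, Mul(42767, Pow(5365, -1)))) = Add(7862, Mul(-1, Mul(42767, Rational(1, 5365)))) = Add(7862, Mul(-1, Rational(42767, 5365))) = Add(7862, Rational(-42767, 5365)) = Rational(42136863, 5365)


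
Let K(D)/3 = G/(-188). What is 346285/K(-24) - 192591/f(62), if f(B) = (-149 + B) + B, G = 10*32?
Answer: -72132607/1200 ≈ -60111.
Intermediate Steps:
G = 320
f(B) = -149 + 2*B
K(D) = -240/47 (K(D) = 3*(320/(-188)) = 3*(320*(-1/188)) = 3*(-80/47) = -240/47)
346285/K(-24) - 192591/f(62) = 346285/(-240/47) - 192591/(-149 + 2*62) = 346285*(-47/240) - 192591/(-149 + 124) = -3255079/48 - 192591/(-25) = -3255079/48 - 192591*(-1/25) = -3255079/48 + 192591/25 = -72132607/1200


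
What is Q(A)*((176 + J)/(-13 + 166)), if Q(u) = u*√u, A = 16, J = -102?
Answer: 4736/153 ≈ 30.954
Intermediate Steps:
Q(u) = u^(3/2)
Q(A)*((176 + J)/(-13 + 166)) = 16^(3/2)*((176 - 102)/(-13 + 166)) = 64*(74/153) = 4736/153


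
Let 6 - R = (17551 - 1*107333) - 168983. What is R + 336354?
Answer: 595125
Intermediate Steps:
R = 258771 (R = 6 - ((17551 - 1*107333) - 168983) = 6 - ((17551 - 107333) - 168983) = 6 - (-89782 - 168983) = 6 - 1*(-258765) = 6 + 258765 = 258771)
R + 336354 = 258771 + 336354 = 595125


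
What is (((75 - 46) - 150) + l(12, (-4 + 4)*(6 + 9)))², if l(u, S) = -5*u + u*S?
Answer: 32761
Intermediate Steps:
l(u, S) = -5*u + S*u
(((75 - 46) - 150) + l(12, (-4 + 4)*(6 + 9)))² = (((75 - 46) - 150) + 12*(-5 + (-4 + 4)*(6 + 9)))² = ((29 - 150) + 12*(-5 + 0*15))² = (-121 + 12*(-5 + 0))² = (-121 + 12*(-5))² = (-121 - 60)² = (-181)² = 32761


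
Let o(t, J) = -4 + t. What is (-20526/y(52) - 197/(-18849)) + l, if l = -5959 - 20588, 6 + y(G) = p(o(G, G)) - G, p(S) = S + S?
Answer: -9700747201/358131 ≈ -27087.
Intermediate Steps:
p(S) = 2*S
y(G) = -14 + G (y(G) = -6 + (2*(-4 + G) - G) = -6 + ((-8 + 2*G) - G) = -6 + (-8 + G) = -14 + G)
l = -26547
(-20526/y(52) - 197/(-18849)) + l = (-20526/(-14 + 52) - 197/(-18849)) - 26547 = (-20526/38 - 197*(-1/18849)) - 26547 = (-20526*1/38 + 197/18849) - 26547 = (-10263/19 + 197/18849) - 26547 = -193443544/358131 - 26547 = -9700747201/358131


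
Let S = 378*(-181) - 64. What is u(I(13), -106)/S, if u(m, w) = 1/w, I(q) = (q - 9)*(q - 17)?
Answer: 1/7259092 ≈ 1.3776e-7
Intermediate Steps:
I(q) = (-17 + q)*(-9 + q) (I(q) = (-9 + q)*(-17 + q) = (-17 + q)*(-9 + q))
S = -68482 (S = -68418 - 64 = -68482)
u(I(13), -106)/S = 1/(-106*(-68482)) = -1/106*(-1/68482) = 1/7259092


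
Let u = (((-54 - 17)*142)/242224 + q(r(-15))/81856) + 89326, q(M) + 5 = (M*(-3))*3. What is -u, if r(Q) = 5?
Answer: -55347166651161/619608992 ≈ -89326.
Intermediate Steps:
q(M) = -5 - 9*M (q(M) = -5 + (M*(-3))*3 = -5 - 3*M*3 = -5 - 9*M)
u = 55347166651161/619608992 (u = (((-54 - 17)*142)/242224 + (-5 - 9*5)/81856) + 89326 = (-71*142*(1/242224) + (-5 - 45)*(1/81856)) + 89326 = (-10082*1/242224 - 50*1/81856) + 89326 = (-5041/121112 - 25/40928) + 89326 = -26168231/619608992 + 89326 = 55347166651161/619608992 ≈ 89326.)
-u = -1*55347166651161/619608992 = -55347166651161/619608992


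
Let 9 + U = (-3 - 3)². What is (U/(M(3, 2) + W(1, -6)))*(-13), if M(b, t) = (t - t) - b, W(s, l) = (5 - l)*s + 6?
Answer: -351/14 ≈ -25.071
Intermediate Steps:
W(s, l) = 6 + s*(5 - l) (W(s, l) = s*(5 - l) + 6 = 6 + s*(5 - l))
M(b, t) = -b (M(b, t) = 0 - b = -b)
U = 27 (U = -9 + (-3 - 3)² = -9 + (-6)² = -9 + 36 = 27)
(U/(M(3, 2) + W(1, -6)))*(-13) = (27/(-1*3 + (6 + 5*1 - 1*(-6)*1)))*(-13) = (27/(-3 + (6 + 5 + 6)))*(-13) = (27/(-3 + 17))*(-13) = (27/14)*(-13) = -351/14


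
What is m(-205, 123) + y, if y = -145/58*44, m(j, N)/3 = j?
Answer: -725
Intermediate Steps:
m(j, N) = 3*j
y = -110 (y = -145*1/58*44 = -5/2*44 = -110)
m(-205, 123) + y = 3*(-205) - 110 = -615 - 110 = -725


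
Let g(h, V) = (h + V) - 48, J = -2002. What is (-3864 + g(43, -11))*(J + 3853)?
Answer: -7181880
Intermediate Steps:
g(h, V) = -48 + V + h (g(h, V) = (V + h) - 48 = -48 + V + h)
(-3864 + g(43, -11))*(J + 3853) = (-3864 + (-48 - 11 + 43))*(-2002 + 3853) = (-3864 - 16)*1851 = -3880*1851 = -7181880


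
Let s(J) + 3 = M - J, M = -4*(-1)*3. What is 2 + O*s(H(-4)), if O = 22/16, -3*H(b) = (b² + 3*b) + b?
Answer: 115/8 ≈ 14.375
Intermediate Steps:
H(b) = -4*b/3 - b²/3 (H(b) = -((b² + 3*b) + b)/3 = -(b² + 4*b)/3 = -4*b/3 - b²/3)
M = 12 (M = 4*3 = 12)
O = 11/8 (O = 22*(1/16) = 11/8 ≈ 1.3750)
s(J) = 9 - J (s(J) = -3 + (12 - J) = 9 - J)
2 + O*s(H(-4)) = 2 + 11*(9 - (-1)*(-4)*(4 - 4)/3)/8 = 2 + 11*(9 - (-1)*(-4)*0/3)/8 = 2 + 11*(9 - 1*0)/8 = 2 + 11*(9 + 0)/8 = 2 + (11/8)*9 = 2 + 99/8 = 115/8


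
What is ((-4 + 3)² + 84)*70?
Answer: 5950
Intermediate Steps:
((-4 + 3)² + 84)*70 = ((-1)² + 84)*70 = (1 + 84)*70 = 85*70 = 5950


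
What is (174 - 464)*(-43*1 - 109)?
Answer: 44080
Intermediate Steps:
(174 - 464)*(-43*1 - 109) = -290*(-43 - 109) = -290*(-152) = 44080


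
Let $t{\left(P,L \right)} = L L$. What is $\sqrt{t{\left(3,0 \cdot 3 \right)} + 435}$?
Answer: $\sqrt{435} \approx 20.857$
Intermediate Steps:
$t{\left(P,L \right)} = L^{2}$
$\sqrt{t{\left(3,0 \cdot 3 \right)} + 435} = \sqrt{\left(0 \cdot 3\right)^{2} + 435} = \sqrt{0^{2} + 435} = \sqrt{0 + 435} = \sqrt{435}$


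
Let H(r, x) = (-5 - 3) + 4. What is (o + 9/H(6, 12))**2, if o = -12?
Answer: 3249/16 ≈ 203.06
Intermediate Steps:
H(r, x) = -4 (H(r, x) = -8 + 4 = -4)
(o + 9/H(6, 12))**2 = (-12 + 9/(-4))**2 = (-12 + 9*(-1/4))**2 = (-12 - 9/4)**2 = (-57/4)**2 = 3249/16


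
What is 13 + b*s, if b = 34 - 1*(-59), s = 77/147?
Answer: 432/7 ≈ 61.714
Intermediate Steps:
s = 11/21 (s = 77*(1/147) = 11/21 ≈ 0.52381)
b = 93 (b = 34 + 59 = 93)
13 + b*s = 13 + 93*(11/21) = 13 + 341/7 = 432/7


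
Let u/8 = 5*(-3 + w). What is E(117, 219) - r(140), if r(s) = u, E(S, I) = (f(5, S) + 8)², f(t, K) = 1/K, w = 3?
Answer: 877969/13689 ≈ 64.137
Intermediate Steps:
E(S, I) = (8 + 1/S)² (E(S, I) = (1/S + 8)² = (8 + 1/S)²)
u = 0 (u = 8*(5*(-3 + 3)) = 8*(5*0) = 8*0 = 0)
r(s) = 0
E(117, 219) - r(140) = (1 + 8*117)²/117² - 1*0 = (1 + 936)²/13689 + 0 = (1/13689)*937² + 0 = (1/13689)*877969 + 0 = 877969/13689 + 0 = 877969/13689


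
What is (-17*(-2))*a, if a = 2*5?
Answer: 340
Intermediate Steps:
a = 10
(-17*(-2))*a = -17*(-2)*10 = 34*10 = 340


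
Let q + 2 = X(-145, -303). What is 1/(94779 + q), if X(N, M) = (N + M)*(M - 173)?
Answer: 1/308025 ≈ 3.2465e-6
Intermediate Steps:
X(N, M) = (-173 + M)*(M + N) (X(N, M) = (M + N)*(-173 + M) = (-173 + M)*(M + N))
q = 213246 (q = -2 + ((-303)² - 173*(-303) - 173*(-145) - 303*(-145)) = -2 + (91809 + 52419 + 25085 + 43935) = -2 + 213248 = 213246)
1/(94779 + q) = 1/(94779 + 213246) = 1/308025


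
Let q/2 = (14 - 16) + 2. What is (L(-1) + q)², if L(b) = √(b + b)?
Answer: -2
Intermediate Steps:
q = 0 (q = 2*((14 - 16) + 2) = 2*(-2 + 2) = 2*0 = 0)
L(b) = √2*√b (L(b) = √(2*b) = √2*√b)
(L(-1) + q)² = (√2*√(-1) + 0)² = (√2*I + 0)² = (I*√2 + 0)² = (I*√2)² = -2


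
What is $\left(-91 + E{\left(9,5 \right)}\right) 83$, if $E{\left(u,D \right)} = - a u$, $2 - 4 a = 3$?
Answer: $- \frac{29465}{4} \approx -7366.3$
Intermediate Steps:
$a = - \frac{1}{4}$ ($a = \frac{1}{2} - \frac{3}{4} = - \frac{1}{4} \approx -0.25$)
$E{\left(u,D \right)} = \frac{u}{4}$ ($E{\left(u,D \right)} = \left(-1\right) \left(- \frac{1}{4}\right) u = \frac{u}{4}$)
$\left(-91 + E{\left(9,5 \right)}\right) 83 = \left(-91 + \frac{1}{4} \cdot 9\right) 83 = \left(-91 + \frac{9}{4}\right) 83 = \left(- \frac{355}{4}\right) 83 = - \frac{29465}{4}$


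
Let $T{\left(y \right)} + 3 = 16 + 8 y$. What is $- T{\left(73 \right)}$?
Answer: $-597$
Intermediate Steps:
$T{\left(y \right)} = 13 + 8 y$ ($T{\left(y \right)} = -3 + \left(16 + 8 y\right) = 13 + 8 y$)
$- T{\left(73 \right)} = - (13 + 8 \cdot 73) = - (13 + 584) = \left(-1\right) 597 = -597$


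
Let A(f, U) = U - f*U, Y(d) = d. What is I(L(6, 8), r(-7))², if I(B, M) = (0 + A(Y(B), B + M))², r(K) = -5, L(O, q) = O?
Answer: 625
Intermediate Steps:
A(f, U) = U - U*f
I(B, M) = (1 - B)²*(B + M)² (I(B, M) = (0 + (B + M)*(1 - B))² = (0 + (1 - B)*(B + M))² = ((1 - B)*(B + M))² = (1 - B)²*(B + M)²)
I(L(6, 8), r(-7))² = ((-1 + 6)²*(6 - 5)²)² = (5²*1²)² = (25*1)² = 25² = 625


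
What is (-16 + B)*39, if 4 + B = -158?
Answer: -6942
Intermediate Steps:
B = -162 (B = -4 - 158 = -162)
(-16 + B)*39 = (-16 - 162)*39 = -178*39 = -6942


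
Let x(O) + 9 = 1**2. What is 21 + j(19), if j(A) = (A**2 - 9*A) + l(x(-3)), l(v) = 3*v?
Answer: 187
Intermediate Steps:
x(O) = -8 (x(O) = -9 + 1**2 = -9 + 1 = -8)
j(A) = -24 + A**2 - 9*A (j(A) = (A**2 - 9*A) + 3*(-8) = (A**2 - 9*A) - 24 = -24 + A**2 - 9*A)
21 + j(19) = 21 + (-24 + 19**2 - 9*19) = 21 + (-24 + 361 - 171) = 21 + 166 = 187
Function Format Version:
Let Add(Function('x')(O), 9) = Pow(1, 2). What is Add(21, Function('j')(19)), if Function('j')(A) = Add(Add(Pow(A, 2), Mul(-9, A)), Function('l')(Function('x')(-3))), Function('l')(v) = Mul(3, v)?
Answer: 187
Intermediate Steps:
Function('x')(O) = -8 (Function('x')(O) = Add(-9, Pow(1, 2)) = Add(-9, 1) = -8)
Function('j')(A) = Add(-24, Pow(A, 2), Mul(-9, A)) (Function('j')(A) = Add(Add(Pow(A, 2), Mul(-9, A)), Mul(3, -8)) = Add(Add(Pow(A, 2), Mul(-9, A)), -24) = Add(-24, Pow(A, 2), Mul(-9, A)))
Add(21, Function('j')(19)) = Add(21, Add(-24, Pow(19, 2), Mul(-9, 19))) = Add(21, Add(-24, 361, -171)) = Add(21, 166) = 187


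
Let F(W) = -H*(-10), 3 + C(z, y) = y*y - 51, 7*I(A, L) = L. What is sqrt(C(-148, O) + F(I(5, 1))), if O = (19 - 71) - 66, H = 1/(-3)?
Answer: 40*sqrt(78)/3 ≈ 117.76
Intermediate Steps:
I(A, L) = L/7
H = -1/3 (H = 1*(-1/3) = -1/3 ≈ -0.33333)
O = -118 (O = -52 - 66 = -118)
C(z, y) = -54 + y**2 (C(z, y) = -3 + (y*y - 51) = -3 + (y**2 - 51) = -3 + (-51 + y**2) = -54 + y**2)
F(W) = -10/3 (F(W) = -(-1)*(-10)/3 = -1*10/3 = -10/3)
sqrt(C(-148, O) + F(I(5, 1))) = sqrt((-54 + (-118)**2) - 10/3) = sqrt((-54 + 13924) - 10/3) = sqrt(13870 - 10/3) = sqrt(41600/3) = 40*sqrt(78)/3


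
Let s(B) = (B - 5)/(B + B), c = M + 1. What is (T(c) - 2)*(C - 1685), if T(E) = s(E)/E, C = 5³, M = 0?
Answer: 6240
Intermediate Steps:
c = 1 (c = 0 + 1 = 1)
C = 125
s(B) = (-5 + B)/(2*B) (s(B) = (-5 + B)/((2*B)) = (-5 + B)*(1/(2*B)) = (-5 + B)/(2*B))
T(E) = (-5 + E)/(2*E²) (T(E) = ((-5 + E)/(2*E))/E = (-5 + E)/(2*E²))
(T(c) - 2)*(C - 1685) = ((½)*(-5 + 1)/1² - 2)*(125 - 1685) = ((½)*1*(-4) - 2)*(-1560) = (-2 - 2)*(-1560) = -4*(-1560) = 6240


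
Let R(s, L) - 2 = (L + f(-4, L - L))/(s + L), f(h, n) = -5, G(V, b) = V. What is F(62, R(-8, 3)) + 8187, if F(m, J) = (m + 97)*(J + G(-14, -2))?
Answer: 31713/5 ≈ 6342.6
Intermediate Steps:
R(s, L) = 2 + (-5 + L)/(L + s) (R(s, L) = 2 + (L - 5)/(s + L) = 2 + (-5 + L)/(L + s))
F(m, J) = (-14 + J)*(97 + m) (F(m, J) = (m + 97)*(J - 14) = (97 + m)*(-14 + J) = (-14 + J)*(97 + m))
F(62, R(-8, 3)) + 8187 = (-1358 - 14*62 + 97*((-5 + 2*(-8) + 3*3)/(3 - 8)) + ((-5 + 2*(-8) + 3*3)/(3 - 8))*62) + 8187 = (-1358 - 868 + 97*((-5 - 16 + 9)/(-5)) + ((-5 - 16 + 9)/(-5))*62) + 8187 = (-1358 - 868 + 97*(-⅕*(-12)) - ⅕*(-12)*62) + 8187 = (-1358 - 868 + 97*(12/5) + (12/5)*62) + 8187 = (-1358 - 868 + 1164/5 + 744/5) + 8187 = -9222/5 + 8187 = 31713/5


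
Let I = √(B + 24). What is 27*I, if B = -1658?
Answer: 27*I*√1634 ≈ 1091.4*I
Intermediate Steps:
I = I*√1634 (I = √(-1658 + 24) = √(-1634) = I*√1634 ≈ 40.423*I)
27*I = 27*(I*√1634) = 27*I*√1634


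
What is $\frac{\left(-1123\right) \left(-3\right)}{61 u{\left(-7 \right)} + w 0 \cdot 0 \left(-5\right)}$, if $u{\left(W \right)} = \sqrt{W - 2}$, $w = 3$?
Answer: $- \frac{1123 i}{61} \approx - 18.41 i$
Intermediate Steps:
$u{\left(W \right)} = \sqrt{-2 + W}$
$\frac{\left(-1123\right) \left(-3\right)}{61 u{\left(-7 \right)} + w 0 \cdot 0 \left(-5\right)} = \frac{\left(-1123\right) \left(-3\right)}{61 \sqrt{-2 - 7} + 3 \cdot 0 \cdot 0 \left(-5\right)} = \frac{3369}{61 \sqrt{-9} + 0 \cdot 0} = \frac{3369}{61 \cdot 3 i + 0} = \frac{3369}{183 i + 0} = \frac{3369}{183 i} = 3369 \left(- \frac{i}{183}\right) = - \frac{1123 i}{61}$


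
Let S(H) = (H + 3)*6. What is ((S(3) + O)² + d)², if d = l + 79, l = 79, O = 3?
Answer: 2819041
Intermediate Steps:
S(H) = 18 + 6*H (S(H) = (3 + H)*6 = 18 + 6*H)
d = 158 (d = 79 + 79 = 158)
((S(3) + O)² + d)² = (((18 + 6*3) + 3)² + 158)² = (((18 + 18) + 3)² + 158)² = ((36 + 3)² + 158)² = (39² + 158)² = (1521 + 158)² = 1679² = 2819041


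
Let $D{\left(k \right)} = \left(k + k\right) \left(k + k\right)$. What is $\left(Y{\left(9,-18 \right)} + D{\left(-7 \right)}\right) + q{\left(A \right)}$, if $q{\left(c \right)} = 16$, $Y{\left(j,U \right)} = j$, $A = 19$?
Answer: $221$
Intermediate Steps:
$D{\left(k \right)} = 4 k^{2}$ ($D{\left(k \right)} = 2 k 2 k = 4 k^{2}$)
$\left(Y{\left(9,-18 \right)} + D{\left(-7 \right)}\right) + q{\left(A \right)} = \left(9 + 4 \left(-7\right)^{2}\right) + 16 = \left(9 + 4 \cdot 49\right) + 16 = \left(9 + 196\right) + 16 = 205 + 16 = 221$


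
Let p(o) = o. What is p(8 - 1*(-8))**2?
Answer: 256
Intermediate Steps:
p(8 - 1*(-8))**2 = (8 - 1*(-8))**2 = (8 + 8)**2 = 16**2 = 256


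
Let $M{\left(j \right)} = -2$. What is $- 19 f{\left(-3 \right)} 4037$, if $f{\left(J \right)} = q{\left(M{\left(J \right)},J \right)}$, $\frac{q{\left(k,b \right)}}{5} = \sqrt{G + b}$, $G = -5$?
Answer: $- 767030 i \sqrt{2} \approx - 1.0847 \cdot 10^{6} i$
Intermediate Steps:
$q{\left(k,b \right)} = 5 \sqrt{-5 + b}$
$f{\left(J \right)} = 5 \sqrt{-5 + J}$
$- 19 f{\left(-3 \right)} 4037 = - 19 \cdot 5 \sqrt{-5 - 3} \cdot 4037 = - 19 \cdot 5 \sqrt{-8} \cdot 4037 = - 19 \cdot 5 \cdot 2 i \sqrt{2} \cdot 4037 = - 19 \cdot 10 i \sqrt{2} \cdot 4037 = - 190 i \sqrt{2} \cdot 4037 = - 767030 i \sqrt{2}$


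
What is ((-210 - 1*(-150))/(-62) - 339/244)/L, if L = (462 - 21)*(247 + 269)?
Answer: -1063/573744528 ≈ -1.8527e-6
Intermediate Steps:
L = 227556 (L = 441*516 = 227556)
((-210 - 1*(-150))/(-62) - 339/244)/L = ((-210 - 1*(-150))/(-62) - 339/244)/227556 = ((-210 + 150)*(-1/62) - 339*1/244)*(1/227556) = (-60*(-1/62) - 339/244)*(1/227556) = (30/31 - 339/244)*(1/227556) = -3189/7564*1/227556 = -1063/573744528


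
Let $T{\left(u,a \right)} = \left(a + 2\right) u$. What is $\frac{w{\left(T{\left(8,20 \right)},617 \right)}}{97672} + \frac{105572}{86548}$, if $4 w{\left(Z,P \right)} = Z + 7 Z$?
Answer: $\frac{323184165}{264166133} \approx 1.2234$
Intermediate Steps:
$T{\left(u,a \right)} = u \left(2 + a\right)$ ($T{\left(u,a \right)} = \left(2 + a\right) u = u \left(2 + a\right)$)
$w{\left(Z,P \right)} = 2 Z$ ($w{\left(Z,P \right)} = \frac{Z + 7 Z}{4} = \frac{8 Z}{4} = 2 Z$)
$\frac{w{\left(T{\left(8,20 \right)},617 \right)}}{97672} + \frac{105572}{86548} = \frac{2 \cdot 8 \left(2 + 20\right)}{97672} + \frac{105572}{86548} = 2 \cdot 8 \cdot 22 \cdot \frac{1}{97672} + 105572 \cdot \frac{1}{86548} = 2 \cdot 176 \cdot \frac{1}{97672} + \frac{26393}{21637} = 352 \cdot \frac{1}{97672} + \frac{26393}{21637} = \frac{44}{12209} + \frac{26393}{21637} = \frac{323184165}{264166133}$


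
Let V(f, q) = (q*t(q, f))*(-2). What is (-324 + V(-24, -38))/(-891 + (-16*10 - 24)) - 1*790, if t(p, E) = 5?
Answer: -849306/1075 ≈ -790.05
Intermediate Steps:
V(f, q) = -10*q (V(f, q) = (q*5)*(-2) = (5*q)*(-2) = -10*q)
(-324 + V(-24, -38))/(-891 + (-16*10 - 24)) - 1*790 = (-324 - 10*(-38))/(-891 + (-16*10 - 24)) - 1*790 = (-324 + 380)/(-891 + (-160 - 24)) - 790 = 56/(-891 - 184) - 790 = 56/(-1075) - 790 = 56*(-1/1075) - 790 = -56/1075 - 790 = -849306/1075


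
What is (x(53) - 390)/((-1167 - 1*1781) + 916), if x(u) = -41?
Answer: 431/2032 ≈ 0.21211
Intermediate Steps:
(x(53) - 390)/((-1167 - 1*1781) + 916) = (-41 - 390)/((-1167 - 1*1781) + 916) = -431/((-1167 - 1781) + 916) = -431/(-2948 + 916) = -431/(-2032) = -431*(-1/2032) = 431/2032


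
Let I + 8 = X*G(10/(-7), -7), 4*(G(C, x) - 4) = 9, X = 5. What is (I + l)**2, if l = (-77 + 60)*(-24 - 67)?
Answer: 39450961/16 ≈ 2.4657e+6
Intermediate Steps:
G(C, x) = 25/4 (G(C, x) = 4 + (1/4)*9 = 4 + 9/4 = 25/4)
I = 93/4 (I = -8 + 5*(25/4) = -8 + 125/4 = 93/4 ≈ 23.250)
l = 1547 (l = -17*(-91) = 1547)
(I + l)**2 = (93/4 + 1547)**2 = (6281/4)**2 = 39450961/16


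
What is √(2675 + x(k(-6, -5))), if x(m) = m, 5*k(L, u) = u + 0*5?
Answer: √2674 ≈ 51.711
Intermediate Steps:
k(L, u) = u/5 (k(L, u) = (u + 0*5)/5 = (u + 0)/5 = u/5)
√(2675 + x(k(-6, -5))) = √(2675 + (⅕)*(-5)) = √(2675 - 1) = √2674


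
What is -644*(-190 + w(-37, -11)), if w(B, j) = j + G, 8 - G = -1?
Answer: 123648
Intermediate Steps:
G = 9 (G = 8 - 1*(-1) = 8 + 1 = 9)
w(B, j) = 9 + j (w(B, j) = j + 9 = 9 + j)
-644*(-190 + w(-37, -11)) = -644*(-190 + (9 - 11)) = -644*(-190 - 2) = -644*(-192) = 123648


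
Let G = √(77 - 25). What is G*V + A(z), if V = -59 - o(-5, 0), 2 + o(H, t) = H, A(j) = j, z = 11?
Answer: 11 - 104*√13 ≈ -363.98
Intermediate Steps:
o(H, t) = -2 + H
G = 2*√13 (G = √52 = 2*√13 ≈ 7.2111)
V = -52 (V = -59 - (-2 - 5) = -59 - 1*(-7) = -59 + 7 = -52)
G*V + A(z) = (2*√13)*(-52) + 11 = -104*√13 + 11 = 11 - 104*√13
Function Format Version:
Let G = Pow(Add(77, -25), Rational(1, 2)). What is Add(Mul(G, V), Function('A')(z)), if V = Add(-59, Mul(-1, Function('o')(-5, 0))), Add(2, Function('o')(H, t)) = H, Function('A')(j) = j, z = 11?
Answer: Add(11, Mul(-104, Pow(13, Rational(1, 2)))) ≈ -363.98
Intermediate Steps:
Function('o')(H, t) = Add(-2, H)
G = Mul(2, Pow(13, Rational(1, 2))) (G = Pow(52, Rational(1, 2)) = Mul(2, Pow(13, Rational(1, 2))) ≈ 7.2111)
V = -52 (V = Add(-59, Mul(-1, Add(-2, -5))) = Add(-59, Mul(-1, -7)) = Add(-59, 7) = -52)
Add(Mul(G, V), Function('A')(z)) = Add(Mul(Mul(2, Pow(13, Rational(1, 2))), -52), 11) = Add(Mul(-104, Pow(13, Rational(1, 2))), 11) = Add(11, Mul(-104, Pow(13, Rational(1, 2))))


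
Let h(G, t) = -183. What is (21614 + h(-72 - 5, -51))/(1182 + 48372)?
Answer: 21431/49554 ≈ 0.43248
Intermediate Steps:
(21614 + h(-72 - 5, -51))/(1182 + 48372) = (21614 - 183)/(1182 + 48372) = 21431/49554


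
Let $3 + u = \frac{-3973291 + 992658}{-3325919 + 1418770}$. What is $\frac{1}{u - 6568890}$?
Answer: $- \frac{1907149}{12527854735424} \approx -1.5223 \cdot 10^{-7}$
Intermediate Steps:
$u = - \frac{2740814}{1907149}$ ($u = -3 + \frac{-3973291 + 992658}{-3325919 + 1418770} = -3 - \frac{2980633}{-1907149} = -3 - - \frac{2980633}{1907149} = -3 + \frac{2980633}{1907149} = - \frac{2740814}{1907149} \approx -1.4371$)
$\frac{1}{u - 6568890} = \frac{1}{- \frac{2740814}{1907149} - 6568890} = \frac{1}{- \frac{12527854735424}{1907149}} = - \frac{1907149}{12527854735424}$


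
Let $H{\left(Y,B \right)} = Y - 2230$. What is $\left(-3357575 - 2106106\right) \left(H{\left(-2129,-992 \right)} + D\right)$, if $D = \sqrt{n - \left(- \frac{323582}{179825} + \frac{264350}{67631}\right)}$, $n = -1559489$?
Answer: $23816185479 - \frac{5463681 i \sqrt{9226450380152267914199789}}{2432348915} \approx 2.3816 \cdot 10^{10} - 6.823 \cdot 10^{9} i$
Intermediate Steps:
$H{\left(Y,B \right)} = -2230 + Y$
$D = \frac{i \sqrt{9226450380152267914199789}}{2432348915}$ ($D = \sqrt{-1559489 - \left(- \frac{323582}{179825} + \frac{264350}{67631}\right)} = \sqrt{-1559489 - \frac{25652564508}{12161744575}} = \sqrt{- \frac{18966132538086683}{12161744575}} = \frac{i \sqrt{9226450380152267914199789}}{2432348915} \approx 1248.8 i$)
$\left(-3357575 - 2106106\right) \left(H{\left(-2129,-992 \right)} + D\right) = \left(-3357575 - 2106106\right) \left(\left(-2230 - 2129\right) + \frac{i \sqrt{9226450380152267914199789}}{2432348915}\right) = - 5463681 \left(-4359 + \frac{i \sqrt{9226450380152267914199789}}{2432348915}\right) = 23816185479 - \frac{5463681 i \sqrt{9226450380152267914199789}}{2432348915}$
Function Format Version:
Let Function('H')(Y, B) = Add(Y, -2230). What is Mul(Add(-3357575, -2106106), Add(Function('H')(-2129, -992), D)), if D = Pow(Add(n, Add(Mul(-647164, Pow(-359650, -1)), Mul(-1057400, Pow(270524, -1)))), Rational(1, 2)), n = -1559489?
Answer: Add(23816185479, Mul(Rational(-5463681, 2432348915), I, Pow(9226450380152267914199789, Rational(1, 2)))) ≈ Add(2.3816e+10, Mul(-6.8230e+9, I))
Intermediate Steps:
Function('H')(Y, B) = Add(-2230, Y)
D = Mul(Rational(1, 2432348915), I, Pow(9226450380152267914199789, Rational(1, 2))) (D = Pow(Add(-1559489, Add(Mul(-647164, Pow(-359650, -1)), Mul(-1057400, Pow(270524, -1)))), Rational(1, 2)) = Pow(Add(-1559489, Add(Mul(-647164, Rational(-1, 359650)), Mul(-1057400, Rational(1, 270524)))), Rational(1, 2)) = Pow(Add(-1559489, Add(Rational(323582, 179825), Rational(-264350, 67631))), Rational(1, 2)) = Pow(Add(-1559489, Rational(-25652564508, 12161744575)), Rational(1, 2)) = Pow(Rational(-18966132538086683, 12161744575), Rational(1, 2)) = Mul(Rational(1, 2432348915), I, Pow(9226450380152267914199789, Rational(1, 2))) ≈ Mul(1248.8, I))
Mul(Add(-3357575, -2106106), Add(Function('H')(-2129, -992), D)) = Mul(Add(-3357575, -2106106), Add(Add(-2230, -2129), Mul(Rational(1, 2432348915), I, Pow(9226450380152267914199789, Rational(1, 2))))) = Mul(-5463681, Add(-4359, Mul(Rational(1, 2432348915), I, Pow(9226450380152267914199789, Rational(1, 2))))) = Add(23816185479, Mul(Rational(-5463681, 2432348915), I, Pow(9226450380152267914199789, Rational(1, 2))))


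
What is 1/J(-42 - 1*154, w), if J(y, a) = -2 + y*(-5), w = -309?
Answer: 1/978 ≈ 0.0010225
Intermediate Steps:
J(y, a) = -2 - 5*y
1/J(-42 - 1*154, w) = 1/(-2 - 5*(-42 - 1*154)) = 1/(-2 - 5*(-42 - 154)) = 1/(-2 - 5*(-196)) = 1/(-2 + 980) = 1/978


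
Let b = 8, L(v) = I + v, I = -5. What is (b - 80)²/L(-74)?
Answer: -5184/79 ≈ -65.620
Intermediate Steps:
L(v) = -5 + v
(b - 80)²/L(-74) = (8 - 80)²/(-5 - 74) = (-72)²/(-79) = 5184*(-1/79) = -5184/79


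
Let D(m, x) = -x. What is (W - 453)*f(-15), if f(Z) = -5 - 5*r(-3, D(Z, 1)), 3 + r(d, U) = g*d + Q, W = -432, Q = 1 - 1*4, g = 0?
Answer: -22125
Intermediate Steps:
Q = -3 (Q = 1 - 4 = -3)
r(d, U) = -6 (r(d, U) = -3 + (0*d - 3) = -3 + (0 - 3) = -3 - 3 = -6)
f(Z) = 25 (f(Z) = -5 - 5*(-6) = -5 + 30 = 25)
(W - 453)*f(-15) = (-432 - 453)*25 = -885*25 = -22125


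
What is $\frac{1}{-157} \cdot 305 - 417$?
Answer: $- \frac{65774}{157} \approx -418.94$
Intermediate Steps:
$\frac{1}{-157} \cdot 305 - 417 = \left(- \frac{1}{157}\right) 305 - 417 = - \frac{305}{157} - 417 = - \frac{65774}{157}$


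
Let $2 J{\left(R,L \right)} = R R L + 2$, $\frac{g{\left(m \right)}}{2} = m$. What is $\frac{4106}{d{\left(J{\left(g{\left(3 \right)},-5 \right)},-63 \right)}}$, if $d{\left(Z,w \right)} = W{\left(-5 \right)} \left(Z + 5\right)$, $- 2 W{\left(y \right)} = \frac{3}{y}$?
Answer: $- \frac{10265}{63} \approx -162.94$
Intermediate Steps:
$W{\left(y \right)} = - \frac{3}{2 y}$ ($W{\left(y \right)} = - \frac{3 \frac{1}{y}}{2} = - \frac{3}{2 y}$)
$g{\left(m \right)} = 2 m$
$J{\left(R,L \right)} = 1 + \frac{L R^{2}}{2}$ ($J{\left(R,L \right)} = \frac{R R L + 2}{2} = \frac{R^{2} L + 2}{2} = \frac{L R^{2} + 2}{2} = \frac{2 + L R^{2}}{2} = 1 + \frac{L R^{2}}{2}$)
$d{\left(Z,w \right)} = \frac{3}{2} + \frac{3 Z}{10}$ ($d{\left(Z,w \right)} = - \frac{3}{2 \left(-5\right)} \left(Z + 5\right) = \left(- \frac{3}{2}\right) \left(- \frac{1}{5}\right) \left(5 + Z\right) = \frac{3 \left(5 + Z\right)}{10} = \frac{3}{2} + \frac{3 Z}{10}$)
$\frac{4106}{d{\left(J{\left(g{\left(3 \right)},-5 \right)},-63 \right)}} = \frac{4106}{\frac{3}{2} + \frac{3 \left(1 + \frac{1}{2} \left(-5\right) \left(2 \cdot 3\right)^{2}\right)}{10}} = \frac{4106}{\frac{3}{2} + \frac{3 \left(1 + \frac{1}{2} \left(-5\right) 6^{2}\right)}{10}} = \frac{4106}{\frac{3}{2} + \frac{3 \left(1 + \frac{1}{2} \left(-5\right) 36\right)}{10}} = \frac{4106}{\frac{3}{2} + \frac{3 \left(1 - 90\right)}{10}} = \frac{4106}{\frac{3}{2} + \frac{3}{10} \left(-89\right)} = \frac{4106}{\frac{3}{2} - \frac{267}{10}} = \frac{4106}{- \frac{126}{5}} = 4106 \left(- \frac{5}{126}\right) = - \frac{10265}{63}$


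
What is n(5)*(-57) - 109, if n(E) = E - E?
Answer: -109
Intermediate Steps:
n(E) = 0
n(5)*(-57) - 109 = 0*(-57) - 109 = 0 - 109 = -109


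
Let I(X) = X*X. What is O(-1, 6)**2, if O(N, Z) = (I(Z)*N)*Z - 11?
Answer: 51529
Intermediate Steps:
I(X) = X**2
O(N, Z) = -11 + N*Z**3 (O(N, Z) = (Z**2*N)*Z - 11 = (N*Z**2)*Z - 11 = N*Z**3 - 11 = -11 + N*Z**3)
O(-1, 6)**2 = (-11 - 1*6**3)**2 = (-11 - 1*216)**2 = (-11 - 216)**2 = (-227)**2 = 51529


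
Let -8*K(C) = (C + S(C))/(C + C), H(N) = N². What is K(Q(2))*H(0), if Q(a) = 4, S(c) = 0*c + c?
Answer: 0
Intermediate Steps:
S(c) = c (S(c) = 0 + c = c)
K(C) = -⅛ (K(C) = -(C + C)/(8*(C + C)) = -2*C/(8*(2*C)) = -2*C*1/(2*C)/8 = -⅛*1 = -⅛)
K(Q(2))*H(0) = -⅛*0² = -⅛*0 = 0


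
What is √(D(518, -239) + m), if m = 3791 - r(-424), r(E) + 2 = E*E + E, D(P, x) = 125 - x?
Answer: I*√175195 ≈ 418.56*I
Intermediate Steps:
r(E) = -2 + E + E² (r(E) = -2 + (E*E + E) = -2 + (E² + E) = -2 + (E + E²) = -2 + E + E²)
m = -175559 (m = 3791 - (-2 - 424 + (-424)²) = 3791 - (-2 - 424 + 179776) = 3791 - 1*179350 = 3791 - 179350 = -175559)
√(D(518, -239) + m) = √((125 - 1*(-239)) - 175559) = √((125 + 239) - 175559) = √(364 - 175559) = √(-175195) = I*√175195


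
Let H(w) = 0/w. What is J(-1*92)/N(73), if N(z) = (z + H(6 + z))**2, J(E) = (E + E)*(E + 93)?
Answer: -184/5329 ≈ -0.034528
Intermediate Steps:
H(w) = 0
J(E) = 2*E*(93 + E) (J(E) = (2*E)*(93 + E) = 2*E*(93 + E))
N(z) = z**2 (N(z) = (z + 0)**2 = z**2)
J(-1*92)/N(73) = (2*(-1*92)*(93 - 1*92))/(73**2) = (2*(-92)*(93 - 92))/5329 = (2*(-92)*1)*(1/5329) = -184*1/5329 = -184/5329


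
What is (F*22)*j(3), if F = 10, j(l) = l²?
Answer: 1980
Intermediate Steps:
(F*22)*j(3) = (10*22)*3² = 220*9 = 1980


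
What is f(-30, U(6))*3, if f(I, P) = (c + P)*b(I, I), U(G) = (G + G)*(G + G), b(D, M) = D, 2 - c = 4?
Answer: -12780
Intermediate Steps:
c = -2 (c = 2 - 1*4 = 2 - 4 = -2)
U(G) = 4*G² (U(G) = (2*G)*(2*G) = 4*G²)
f(I, P) = I*(-2 + P) (f(I, P) = (-2 + P)*I = I*(-2 + P))
f(-30, U(6))*3 = -30*(-2 + 4*6²)*3 = -30*(-2 + 4*36)*3 = -30*(-2 + 144)*3 = -30*142*3 = -4260*3 = -12780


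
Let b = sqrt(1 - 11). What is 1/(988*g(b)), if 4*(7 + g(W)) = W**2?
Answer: -1/9386 ≈ -0.00010654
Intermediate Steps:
b = I*sqrt(10) (b = sqrt(-10) = I*sqrt(10) ≈ 3.1623*I)
g(W) = -7 + W**2/4
1/(988*g(b)) = 1/(988*(-7 + (I*sqrt(10))**2/4)) = 1/(988*(-7 + (1/4)*(-10))) = 1/(988*(-7 - 5/2)) = 1/(988*(-19/2)) = (1/988)*(-2/19) = -1/9386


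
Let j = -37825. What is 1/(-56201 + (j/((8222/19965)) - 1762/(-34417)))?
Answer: -282976574/41894448642335 ≈ -6.7545e-6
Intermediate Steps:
1/(-56201 + (j/((8222/19965)) - 1762/(-34417))) = 1/(-56201 + (-37825/(8222/19965) - 1762/(-34417))) = 1/(-56201 + (-37825/(8222*(1/19965)) - 1762*(-1/34417))) = 1/(-56201 + (-37825/8222/19965 + 1762/34417)) = 1/(-56201 + (-37825*19965/8222 + 1762/34417)) = 1/(-56201 + (-755176125/8222 + 1762/34417)) = 1/(-56201 - 25990882206961/282976574) = 1/(-41894448642335/282976574) = -282976574/41894448642335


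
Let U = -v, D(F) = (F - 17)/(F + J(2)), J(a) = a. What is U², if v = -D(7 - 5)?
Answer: 225/16 ≈ 14.063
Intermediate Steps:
D(F) = (-17 + F)/(2 + F) (D(F) = (F - 17)/(F + 2) = (-17 + F)/(2 + F))
v = 15/4 (v = -(-17 + (7 - 5))/(2 + (7 - 5)) = -(-17 + 2)/(2 + 2) = -(-15)/4 = -1*(-15/4) = 15/4 ≈ 3.7500)
U = -15/4 (U = -1*15/4 = -15/4 ≈ -3.7500)
U² = (-15/4)² = 225/16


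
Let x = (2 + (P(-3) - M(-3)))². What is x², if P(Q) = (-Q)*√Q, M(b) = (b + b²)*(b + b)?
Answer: 1851937 + 646152*I*√3 ≈ 1.8519e+6 + 1.1192e+6*I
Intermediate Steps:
M(b) = 2*b*(b + b²) (M(b) = (b + b²)*(2*b) = 2*b*(b + b²))
P(Q) = -Q^(3/2)
x = (38 + 3*I*√3)² (x = (2 + (-(-3)^(3/2) - 2*(-3)²*(1 - 3)))² = (2 + (-(-3)*I*√3 - 2*9*(-2)))² = (2 + (3*I*√3 - 1*(-36)))² = (2 + (3*I*√3 + 36))² = (2 + (36 + 3*I*√3))² = (38 + 3*I*√3)² ≈ 1417.0 + 394.91*I)
x² = (1417 + 228*I*√3)²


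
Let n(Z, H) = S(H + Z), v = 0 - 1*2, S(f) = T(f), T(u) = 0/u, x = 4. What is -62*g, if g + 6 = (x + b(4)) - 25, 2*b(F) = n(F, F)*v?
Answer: 1674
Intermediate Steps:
T(u) = 0
S(f) = 0
v = -2 (v = 0 - 2 = -2)
n(Z, H) = 0
b(F) = 0 (b(F) = (0*(-2))/2 = (½)*0 = 0)
g = -27 (g = -6 + ((4 + 0) - 25) = -6 + (4 - 25) = -6 - 21 = -27)
-62*g = -62*(-27) = 1674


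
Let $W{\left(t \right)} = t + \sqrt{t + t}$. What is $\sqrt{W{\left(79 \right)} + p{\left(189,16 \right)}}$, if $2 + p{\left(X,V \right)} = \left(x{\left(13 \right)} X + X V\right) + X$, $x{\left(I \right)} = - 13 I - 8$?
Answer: $\sqrt{-30163 + \sqrt{158}} \approx 173.64 i$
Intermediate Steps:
$x{\left(I \right)} = -8 - 13 I$
$W{\left(t \right)} = t + \sqrt{2} \sqrt{t}$ ($W{\left(t \right)} = t + \sqrt{2 t} = t + \sqrt{2} \sqrt{t}$)
$p{\left(X,V \right)} = -2 - 176 X + V X$ ($p{\left(X,V \right)} = -2 + \left(\left(\left(-8 - 169\right) X + X V\right) + X\right) = -2 + \left(\left(\left(-8 - 169\right) X + V X\right) + X\right) = -2 + \left(\left(- 177 X + V X\right) + X\right) = -2 + \left(- 176 X + V X\right) = -2 - 176 X + V X$)
$\sqrt{W{\left(79 \right)} + p{\left(189,16 \right)}} = \sqrt{\left(79 + \sqrt{2} \sqrt{79}\right) - 30242} = \sqrt{\left(79 + \sqrt{158}\right) - 30242} = \sqrt{-30163 + \sqrt{158}}$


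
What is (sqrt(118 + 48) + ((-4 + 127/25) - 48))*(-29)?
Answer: 34017/25 - 29*sqrt(166) ≈ 987.04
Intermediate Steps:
(sqrt(118 + 48) + ((-4 + 127/25) - 48))*(-29) = (sqrt(166) + ((-4 + 127*(1/25)) - 48))*(-29) = (sqrt(166) + ((-4 + 127/25) - 48))*(-29) = (sqrt(166) + (27/25 - 48))*(-29) = (sqrt(166) - 1173/25)*(-29) = (-1173/25 + sqrt(166))*(-29) = 34017/25 - 29*sqrt(166)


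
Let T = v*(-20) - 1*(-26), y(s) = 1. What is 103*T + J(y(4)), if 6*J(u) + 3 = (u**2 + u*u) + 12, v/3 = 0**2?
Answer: 16079/6 ≈ 2679.8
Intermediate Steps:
v = 0 (v = 3*0**2 = 3*0 = 0)
J(u) = 3/2 + u**2/3 (J(u) = -1/2 + ((u**2 + u*u) + 12)/6 = -1/2 + ((u**2 + u**2) + 12)/6 = -1/2 + (2*u**2 + 12)/6 = -1/2 + (12 + 2*u**2)/6 = -1/2 + (2 + u**2/3) = 3/2 + u**2/3)
T = 26 (T = 0*(-20) - 1*(-26) = 0 + 26 = 26)
103*T + J(y(4)) = 103*26 + (3/2 + (1/3)*1**2) = 2678 + (3/2 + (1/3)*1) = 2678 + (3/2 + 1/3) = 2678 + 11/6 = 16079/6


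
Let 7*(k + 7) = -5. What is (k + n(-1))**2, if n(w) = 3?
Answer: 1089/49 ≈ 22.224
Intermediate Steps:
k = -54/7 (k = -7 + (1/7)*(-5) = -7 - 5/7 = -54/7 ≈ -7.7143)
(k + n(-1))**2 = (-54/7 + 3)**2 = (-33/7)**2 = 1089/49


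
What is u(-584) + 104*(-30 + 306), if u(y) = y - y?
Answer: 28704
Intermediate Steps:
u(y) = 0
u(-584) + 104*(-30 + 306) = 0 + 104*(-30 + 306) = 0 + 104*276 = 0 + 28704 = 28704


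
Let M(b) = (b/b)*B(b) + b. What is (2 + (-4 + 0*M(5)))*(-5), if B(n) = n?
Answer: 10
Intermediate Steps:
M(b) = 2*b (M(b) = (b/b)*b + b = 1*b + b = b + b = 2*b)
(2 + (-4 + 0*M(5)))*(-5) = (2 + (-4 + 0*(2*5)))*(-5) = (2 + (-4 + 0*10))*(-5) = (2 + (-4 + 0))*(-5) = (2 - 4)*(-5) = -2*(-5) = 10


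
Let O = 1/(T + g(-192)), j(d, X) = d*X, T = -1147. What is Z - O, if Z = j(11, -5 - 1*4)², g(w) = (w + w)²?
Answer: 1433974508/146309 ≈ 9801.0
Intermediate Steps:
g(w) = 4*w² (g(w) = (2*w)² = 4*w²)
j(d, X) = X*d
Z = 9801 (Z = ((-5 - 1*4)*11)² = ((-5 - 4)*11)² = (-9*11)² = (-99)² = 9801)
O = 1/146309 (O = 1/(-1147 + 4*(-192)²) = 1/(-1147 + 4*36864) = 1/(-1147 + 147456) = 1/146309 ≈ 6.8349e-6)
Z - O = 9801 - 1*1/146309 = 9801 - 1/146309 = 1433974508/146309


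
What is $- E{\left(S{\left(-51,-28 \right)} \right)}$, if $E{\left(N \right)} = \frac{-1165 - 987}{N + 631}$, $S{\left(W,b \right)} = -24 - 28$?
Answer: $\frac{2152}{579} \approx 3.7168$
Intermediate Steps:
$S{\left(W,b \right)} = -52$ ($S{\left(W,b \right)} = -24 - 28 = -52$)
$E{\left(N \right)} = - \frac{2152}{631 + N}$
$- E{\left(S{\left(-51,-28 \right)} \right)} = - \frac{-2152}{631 - 52} = - \frac{-2152}{579} = \left(-1\right) \left(- \frac{2152}{579}\right) = \frac{2152}{579}$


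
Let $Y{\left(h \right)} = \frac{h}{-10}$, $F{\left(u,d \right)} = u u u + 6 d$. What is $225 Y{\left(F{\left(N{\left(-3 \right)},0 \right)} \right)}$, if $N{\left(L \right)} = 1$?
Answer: $- \frac{45}{2} \approx -22.5$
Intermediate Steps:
$F{\left(u,d \right)} = u^{3} + 6 d$ ($F{\left(u,d \right)} = u^{2} u + 6 d = u^{3} + 6 d$)
$Y{\left(h \right)} = - \frac{h}{10}$ ($Y{\left(h \right)} = h \left(- \frac{1}{10}\right) = - \frac{h}{10}$)
$225 Y{\left(F{\left(N{\left(-3 \right)},0 \right)} \right)} = 225 \left(- \frac{1^{3} + 6 \cdot 0}{10}\right) = 225 \left(- \frac{1 + 0}{10}\right) = 225 \left(\left(- \frac{1}{10}\right) 1\right) = 225 \left(- \frac{1}{10}\right) = - \frac{45}{2}$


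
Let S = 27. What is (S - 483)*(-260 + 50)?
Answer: 95760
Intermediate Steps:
(S - 483)*(-260 + 50) = (27 - 483)*(-260 + 50) = -456*(-210) = 95760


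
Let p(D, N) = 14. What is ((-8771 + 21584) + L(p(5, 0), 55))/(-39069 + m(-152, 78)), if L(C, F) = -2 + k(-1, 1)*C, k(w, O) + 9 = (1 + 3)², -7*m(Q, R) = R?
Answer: -30121/91187 ≈ -0.33032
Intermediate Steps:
m(Q, R) = -R/7
k(w, O) = 7 (k(w, O) = -9 + (1 + 3)² = -9 + 4² = -9 + 16 = 7)
L(C, F) = -2 + 7*C
((-8771 + 21584) + L(p(5, 0), 55))/(-39069 + m(-152, 78)) = ((-8771 + 21584) + (-2 + 7*14))/(-39069 - ⅐*78) = (12813 + (-2 + 98))/(-39069 - 78/7) = (12813 + 96)/(-273561/7) = 12909*(-7/273561) = -30121/91187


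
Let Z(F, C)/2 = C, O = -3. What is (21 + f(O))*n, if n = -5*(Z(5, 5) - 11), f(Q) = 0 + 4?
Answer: 125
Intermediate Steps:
Z(F, C) = 2*C
f(Q) = 4
n = 5 (n = -5*(2*5 - 11) = -5*(10 - 11) = -5*(-1) = 5)
(21 + f(O))*n = (21 + 4)*5 = 25*5 = 125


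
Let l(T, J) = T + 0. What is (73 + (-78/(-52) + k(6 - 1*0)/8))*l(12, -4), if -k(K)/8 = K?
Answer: 822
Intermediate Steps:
l(T, J) = T
k(K) = -8*K
(73 + (-78/(-52) + k(6 - 1*0)/8))*l(12, -4) = (73 + (-78/(-52) - 8*(6 - 1*0)/8))*12 = (73 + (-78*(-1/52) - 8*(6 + 0)*(⅛)))*12 = (73 + (3/2 - 8*6*(⅛)))*12 = (73 + (3/2 - 48*⅛))*12 = (73 + (3/2 - 6))*12 = (73 - 9/2)*12 = (137/2)*12 = 822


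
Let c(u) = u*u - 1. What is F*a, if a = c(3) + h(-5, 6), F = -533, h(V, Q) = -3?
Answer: -2665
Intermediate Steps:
c(u) = -1 + u² (c(u) = u² - 1 = -1 + u²)
a = 5 (a = (-1 + 3²) - 3 = (-1 + 9) - 3 = 8 - 3 = 5)
F*a = -533*5 = -2665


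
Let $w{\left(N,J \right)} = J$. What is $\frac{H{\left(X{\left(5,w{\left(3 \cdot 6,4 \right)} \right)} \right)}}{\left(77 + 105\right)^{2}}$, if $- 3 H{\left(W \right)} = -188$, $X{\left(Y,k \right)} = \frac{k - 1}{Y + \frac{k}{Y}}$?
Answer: $\frac{47}{24843} \approx 0.0018919$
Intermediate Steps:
$X{\left(Y,k \right)} = \frac{-1 + k}{Y + \frac{k}{Y}}$
$H{\left(W \right)} = \frac{188}{3}$ ($H{\left(W \right)} = \left(- \frac{1}{3}\right) \left(-188\right) = \frac{188}{3}$)
$\frac{H{\left(X{\left(5,w{\left(3 \cdot 6,4 \right)} \right)} \right)}}{\left(77 + 105\right)^{2}} = \frac{188}{3 \left(77 + 105\right)^{2}} = \frac{188}{3 \cdot 182^{2}} = \frac{188}{3 \cdot 33124} = \frac{188}{3} \cdot \frac{1}{33124} = \frac{47}{24843}$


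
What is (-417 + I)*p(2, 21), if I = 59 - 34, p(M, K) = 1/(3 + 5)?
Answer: -49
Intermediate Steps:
p(M, K) = ⅛ (p(M, K) = 1/8 = ⅛)
I = 25
(-417 + I)*p(2, 21) = (-417 + 25)*(⅛) = -392*⅛ = -49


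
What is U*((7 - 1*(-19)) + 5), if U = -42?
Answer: -1302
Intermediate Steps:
U*((7 - 1*(-19)) + 5) = -42*((7 - 1*(-19)) + 5) = -42*((7 + 19) + 5) = -42*(26 + 5) = -42*31 = -1302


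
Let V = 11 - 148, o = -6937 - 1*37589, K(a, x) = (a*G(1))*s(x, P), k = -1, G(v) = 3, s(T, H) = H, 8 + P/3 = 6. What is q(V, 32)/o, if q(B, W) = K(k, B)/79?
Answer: -3/586259 ≈ -5.1172e-6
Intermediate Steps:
P = -6 (P = -24 + 3*6 = -24 + 18 = -6)
K(a, x) = -18*a (K(a, x) = (a*3)*(-6) = (3*a)*(-6) = -18*a)
o = -44526 (o = -6937 - 37589 = -44526)
V = -137
q(B, W) = 18/79 (q(B, W) = -18*(-1)/79 = 18*(1/79) = 18/79)
q(V, 32)/o = (18/79)/(-44526) = (18/79)*(-1/44526) = -3/586259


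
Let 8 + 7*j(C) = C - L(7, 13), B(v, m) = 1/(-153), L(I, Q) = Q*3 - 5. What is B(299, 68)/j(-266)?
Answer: 1/6732 ≈ 0.00014854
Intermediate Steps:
L(I, Q) = -5 + 3*Q (L(I, Q) = 3*Q - 5 = -5 + 3*Q)
B(v, m) = -1/153
j(C) = -6 + C/7 (j(C) = -8/7 + (C - (-5 + 3*13))/7 = -8/7 + (C - (-5 + 39))/7 = -8/7 + (C - 1*34)/7 = -8/7 + (C - 34)/7 = -8/7 + (-34 + C)/7 = -8/7 + (-34/7 + C/7) = -6 + C/7)
B(299, 68)/j(-266) = -1/(153*(-6 + (⅐)*(-266))) = -1/(153*(-6 - 38)) = -1/153/(-44) = -1/153*(-1/44) = 1/6732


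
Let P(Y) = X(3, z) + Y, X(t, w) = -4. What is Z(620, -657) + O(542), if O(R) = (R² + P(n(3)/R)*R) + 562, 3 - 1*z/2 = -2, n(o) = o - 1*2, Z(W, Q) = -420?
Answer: 291739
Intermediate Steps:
n(o) = -2 + o (n(o) = o - 2 = -2 + o)
z = 10 (z = 6 - 2*(-2) = 6 + 4 = 10)
P(Y) = -4 + Y
O(R) = 562 + R² + R*(-4 + 1/R) (O(R) = (R² + (-4 + (-2 + 3)/R)*R) + 562 = (R² + (-4 + 1/R)*R) + 562 = (R² + R*(-4 + 1/R)) + 562 = 562 + R² + R*(-4 + 1/R))
Z(620, -657) + O(542) = -420 + (563 + 542² - 4*542) = -420 + (563 + 293764 - 2168) = -420 + 292159 = 291739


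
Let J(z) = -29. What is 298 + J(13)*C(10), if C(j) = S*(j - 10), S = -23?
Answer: 298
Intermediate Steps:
C(j) = 230 - 23*j (C(j) = -23*(j - 10) = -23*(-10 + j) = 230 - 23*j)
298 + J(13)*C(10) = 298 - 29*(230 - 23*10) = 298 - 29*(230 - 230) = 298 - 29*0 = 298 + 0 = 298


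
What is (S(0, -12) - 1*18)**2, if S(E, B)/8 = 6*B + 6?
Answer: 298116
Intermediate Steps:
S(E, B) = 48 + 48*B (S(E, B) = 8*(6*B + 6) = 8*(6 + 6*B) = 48 + 48*B)
(S(0, -12) - 1*18)**2 = ((48 + 48*(-12)) - 1*18)**2 = ((48 - 576) - 18)**2 = (-528 - 18)**2 = (-546)**2 = 298116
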